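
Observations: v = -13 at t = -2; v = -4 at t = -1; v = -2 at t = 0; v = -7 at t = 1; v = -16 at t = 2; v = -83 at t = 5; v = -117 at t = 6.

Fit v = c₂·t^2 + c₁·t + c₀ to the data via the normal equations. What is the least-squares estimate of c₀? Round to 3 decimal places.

c₀ = -2.334

The normal system XᵀX·[c₂, c₁, c₀]ᵀ = Xᵀv is [[1955, 341, 71]; [341, 71, 11]; [71, 11, 7]]·[c₂, c₁, c₀]ᵀ = [-6414, -1126, -242]ᵀ.
Inverting the 3×3 Gram matrix, [c₂, c₁, c₀]ᵀ = [-72782/23961, -21778/23961, -18642/7987]ᵀ.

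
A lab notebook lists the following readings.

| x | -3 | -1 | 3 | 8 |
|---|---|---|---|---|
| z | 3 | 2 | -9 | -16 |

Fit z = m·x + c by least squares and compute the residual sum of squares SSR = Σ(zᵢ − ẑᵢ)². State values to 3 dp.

SSR = 7.442

Compute the Gram sums: Σx·x = 83, Σx = 7, Σ1 = 4.
And Σx·z = -166, Σz = -20.
Normal equations: [[83, 7]; [7, 4]]·[m, c]ᵀ = [-166, -20]ᵀ.
Determinant 83·4 − 7² = 283.
m = ((-166)·4 − 7·(-20))/283 = -524/283; c = (83·(-20) − 7·(-166))/283 = -498/283.
Residuals: -225/283, 540/283, -477/283, 162/283; SSR = 2106/283.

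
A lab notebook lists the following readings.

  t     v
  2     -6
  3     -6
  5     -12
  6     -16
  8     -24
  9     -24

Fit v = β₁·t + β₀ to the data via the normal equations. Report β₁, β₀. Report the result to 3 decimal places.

Normal-equation sums: Σt·t = 219, Σt = 33, Σ1 = 6.
Right-hand side: Σt·v = -594, Σv = -88.
Determinant 219·6 − 33² = 225.
β₁ = ((-594)·6 − 33·(-88))/225 = -44/15; β₀ = (219·(-88) − 33·(-594))/225 = 22/15.

β₁ = -2.933, β₀ = 1.467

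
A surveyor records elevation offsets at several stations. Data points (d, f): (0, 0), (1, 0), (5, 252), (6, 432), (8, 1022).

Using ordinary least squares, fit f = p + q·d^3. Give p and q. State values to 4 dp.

The normal system XᵀX·[p, q]ᵀ = Xᵀf is [[5, 854]; [854, 324426]]·[p, q]ᵀ = [1706, 648076]ᵀ.
Determinant 5·324426 − 854² = 892814.
p = (1706·324426 − 854·648076)/892814 = 6926/446407; q = (5·648076 − 854·1706)/892814 = 891728/446407.

p = 0.0155, q = 1.9976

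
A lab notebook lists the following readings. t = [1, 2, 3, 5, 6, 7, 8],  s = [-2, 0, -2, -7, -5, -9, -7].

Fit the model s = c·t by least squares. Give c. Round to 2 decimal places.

Entries of AᵀA: Σt·t = 188.
Right-hand side: Σt·s = -192.
AᵀA·[c]ᵀ = Aᵀs becomes [[188]]·[c]ᵀ = [-192]ᵀ.
Hence c = -192 / 188 ≈ -1.02128.

c = -1.02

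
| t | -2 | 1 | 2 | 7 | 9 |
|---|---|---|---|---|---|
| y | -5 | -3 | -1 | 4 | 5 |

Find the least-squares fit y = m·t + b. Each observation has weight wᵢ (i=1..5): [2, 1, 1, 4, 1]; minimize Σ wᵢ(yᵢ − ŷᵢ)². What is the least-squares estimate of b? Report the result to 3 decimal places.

b = -3.167

From the data, Σwᵢ·t·t = 290, Σwᵢ·t = 36, Σwᵢ·1 = 9.
And Σwᵢ·t·y = 172, Σwᵢ·y = 7.
So MᵀWM·[m, b]ᵀ = MᵀWy: [[290, 36]; [36, 9]]·[m, b]ᵀ = [172, 7]ᵀ.
Eliminating b: 9·(row 1) − 36·(row 2) gives 1314·m = 9·172 − 36·7 = 1296, so m = 72/73.
Then b = (7 − 36·(72/73))/9 = -2081/657.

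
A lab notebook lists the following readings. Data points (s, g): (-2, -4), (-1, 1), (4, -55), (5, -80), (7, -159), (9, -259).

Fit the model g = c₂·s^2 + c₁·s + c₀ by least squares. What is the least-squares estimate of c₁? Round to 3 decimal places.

Setting ∂/∂c₂ … = 0 gives: 9860·c₂ + 1252·c₁ + 176·c₀ = -31665;  1252·c₂ + 176·c₁ + 22·c₀ = -4057;  176·c₂ + 22·c₁ + 6·c₀ = -556.
Solving the 3×3 system (Gaussian elimination) gives c₂ = -27629/9204, c₁ = -4760/2301, c₀ = 2280/767.

c₁ = -2.069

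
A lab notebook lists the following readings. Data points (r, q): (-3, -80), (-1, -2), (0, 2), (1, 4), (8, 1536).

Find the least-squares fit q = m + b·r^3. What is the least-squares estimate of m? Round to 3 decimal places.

m = 1.230

The normal system MᵀM·[m, b]ᵀ = Mᵀq is [[5, 485]; [485, 262875]]·[m, b]ᵀ = [1460, 788598]ᵀ.
Δ = 5·262875 − 485² = 1079150.
m = (1460·262875 − 485·788598)/1079150 = 132747/107915; b = (5·788598 − 485·1460)/1079150 = 323489/107915.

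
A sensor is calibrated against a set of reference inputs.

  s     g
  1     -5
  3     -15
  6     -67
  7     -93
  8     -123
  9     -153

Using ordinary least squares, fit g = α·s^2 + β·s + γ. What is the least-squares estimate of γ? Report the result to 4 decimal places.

γ = -3.9090

Setting ∂/∂α … = 0 gives: 14436·α + 1828·β + 240·γ = -27374;  1828·α + 240·β + 34·γ = -3464;  240·α + 34·β + 6·γ = -456.
(Σs^2·s^2 = 14436, Σs^2·s = 1828, Σs^2 = 240, Σs·s = 240, Σs = 34, Σ1 = 6, Σs^2·g = -27374, Σs·g = -3464, Σg = -456.)
Row-reducing yields α = -15377/7410, β = 183/95, γ = -14483/3705.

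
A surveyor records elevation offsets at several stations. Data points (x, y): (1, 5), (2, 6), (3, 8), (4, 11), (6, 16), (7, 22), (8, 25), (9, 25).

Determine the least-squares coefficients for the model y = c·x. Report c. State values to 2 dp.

c = 2.92

AᵀA·[c]ᵀ = Aᵀy reads: 260·c = 760.
(Σx·x = 260, Σx·y = 760.)
c = 760/260 = 2.92308.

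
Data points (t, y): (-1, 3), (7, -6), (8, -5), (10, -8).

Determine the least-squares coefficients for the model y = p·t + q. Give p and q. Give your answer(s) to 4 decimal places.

Entries of MᵀM: Σt·t = 214, Σt = 24, Σ1 = 4.
For Mᵀy: Σt·y = -165, Σy = -16.
Normal equations: [[214, 24]; [24, 4]]·[p, q]ᵀ = [-165, -16]ᵀ.
det = 214·4 − 24² = 280.
p = ((-165)·4 − 24·(-16))/280 = -69/70; q = (214·(-16) − 24·(-165))/280 = 67/35.

p = -0.9857, q = 1.9143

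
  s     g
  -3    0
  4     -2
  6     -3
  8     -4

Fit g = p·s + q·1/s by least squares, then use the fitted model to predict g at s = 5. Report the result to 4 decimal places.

ĝ = -2.1600

Setting ∂/∂p … = 0 gives: 125·p + 4·q = -58;  4·p + (125/576)·q = -3/2.
Δ = 125·(125/576) − 4² = 6409/576.
p = ((-58)·(125/576) − 4·(-3/2))/(6409/576) = -3794/6409; q = (125·(-3/2) − 4·(-58))/(6409/576) = 25632/6409.
At s = 5: ĝ = (-3794/6409)·(5) + (25632/6409)·(1/5) = -69218/32045.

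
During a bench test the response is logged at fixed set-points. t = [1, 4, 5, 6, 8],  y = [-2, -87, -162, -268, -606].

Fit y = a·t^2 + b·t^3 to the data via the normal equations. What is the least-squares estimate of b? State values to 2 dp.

b = -1.00

Entries of XᵀX: Σt^2·t^2 = 6274, Σt^2·t^3 = 44694, Σt^3·t^3 = 328522.
Right-hand side: Σt^2·y = -53876, Σt^3·y = -393980.
So XᵀX·[a, b]ᵀ = Xᵀy: [[6274, 44694]; [44694, 328522]]·[a, b]ᵀ = [-53876, -393980]ᵀ.
Eliminating b: 328522·(row 1) − 44694·(row 2) gives 63593392·a = 328522·(-53876) − 44694·(-393980) = -90909152, so a = -5681822/3974587.
Then b = ((-393980) − 44694·(-5681822/3974587))/328522 = -3993536/3974587.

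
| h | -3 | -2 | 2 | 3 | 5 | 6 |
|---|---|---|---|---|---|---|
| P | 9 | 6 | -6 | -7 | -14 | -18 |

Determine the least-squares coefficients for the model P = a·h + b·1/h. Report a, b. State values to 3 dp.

a = -2.893, b = 0.287

The normal equations are: 87·a + 6·b = -250;  6·a + (79/100)·b = -257/15.
Eliminating b: (79/100)·(row 1) − 6·(row 2) gives (3273/100)·a = (79/100)·(-250) − 6·(-257/15) = -947/10, so a = -9470/3273.
Then b = ((-257/15) − 6·(-9470/3273))/(79/100) = 940/3273.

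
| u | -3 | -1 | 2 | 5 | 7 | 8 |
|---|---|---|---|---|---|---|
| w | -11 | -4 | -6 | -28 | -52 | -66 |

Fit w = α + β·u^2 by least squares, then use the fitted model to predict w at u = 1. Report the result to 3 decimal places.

Setting ∂/∂α … = 0 gives: 6·α + 152·β = -167;  152·α + 7220·β = -7599.
(Σ1 = 6, Σu^2 = 152, Σu^2·u^2 = 7220, Σw = -167, Σu^2·w = -7599.)
Eliminating β: 7220·(row 1) − 152·(row 2) gives 20216·α = 7220·(-167) − 152·(-7599) = -50692, so α = -667/266.
Then β = ((-7599) − 152·(-667/266))/7220 = -10105/10108.
At u = 1: ŵ = (-667/266)·(1) + (-10105/10108)·(1) = -35451/10108.

ŵ = -3.507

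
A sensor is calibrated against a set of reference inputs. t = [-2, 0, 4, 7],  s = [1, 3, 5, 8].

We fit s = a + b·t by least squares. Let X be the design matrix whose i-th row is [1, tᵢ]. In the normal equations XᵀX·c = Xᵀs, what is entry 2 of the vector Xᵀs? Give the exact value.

74

Entry 2 ↔ basis t, so (Xᵀs)_{2} = Σᵢ (t)·sᵢ = (-2)·(1) + (0)·(3) + (4)·(5) + (7)·(8) = 74.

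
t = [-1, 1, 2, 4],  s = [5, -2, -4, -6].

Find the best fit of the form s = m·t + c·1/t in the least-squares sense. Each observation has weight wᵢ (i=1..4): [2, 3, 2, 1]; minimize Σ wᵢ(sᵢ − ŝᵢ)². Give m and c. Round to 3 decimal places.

m = -1.434, c = -1.803

Forming MᵀWM = [[29, 8]; [8, 89/16]] and MᵀWs = [-56, -43/2]ᵀ gives MᵀWM·[m, c]ᵀ = MᵀWs.
Δ = 29·(89/16) − 8² = 1557/16.
m = ((-56)·(89/16) − 8·(-43/2))/(1557/16) = -248/173; c = (29·(-43/2) − 8·(-56))/(1557/16) = -312/173.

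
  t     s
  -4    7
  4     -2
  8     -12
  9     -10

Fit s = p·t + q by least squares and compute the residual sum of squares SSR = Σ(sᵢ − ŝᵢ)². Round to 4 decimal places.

SSR = 10.6683

MᵀM·[p, q]ᵀ = Mᵀs reads: 177·p + 17·q = -222;  17·p + 4·q = -17.
(Σt·t = 177, Σt = 17, Σ1 = 4, Σt·s = -222, Σs = -17.)
Eliminating q: 4·(row 1) − 17·(row 2) gives 419·p = 4·(-222) − 17·(-17) = -599, so p = -599/419.
Then q = ((-17) − 17·(-599/419))/4 = 765/419.
Residuals: -228/419, 793/419, -1001/419, 436/419; SSR = 4470/419.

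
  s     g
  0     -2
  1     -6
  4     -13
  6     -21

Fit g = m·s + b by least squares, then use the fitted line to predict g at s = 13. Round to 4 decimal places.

The normal system MᵀM·[m, b]ᵀ = Mᵀg is [[53, 11]; [11, 4]]·[m, b]ᵀ = [-184, -42]ᵀ.
Δ = 53·4 − 11² = 91.
m = ((-184)·4 − 11·(-42))/91 = -274/91; b = (53·(-42) − 11·(-184))/91 = -202/91.
At s = 13: ĝ = (-274/91)·(13) + (-202/91)·(1) = -3764/91.

ĝ = -41.3626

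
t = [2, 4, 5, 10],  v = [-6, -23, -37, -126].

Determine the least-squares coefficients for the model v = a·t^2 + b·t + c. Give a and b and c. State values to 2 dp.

Sums needed: Σt^2·t^2 = 10897, Σt^2·t = 1197, Σt^2 = 145, Σt·t = 145, Σt = 21, Σ1 = 4.
Moment sums: Σt^2·v = -13917, Σt·v = -1549, Σv = -192.
Row-reducing yields a = -2005/2046, b = -2237/682, c = 4853/1023.

a = -0.98, b = -3.28, c = 4.74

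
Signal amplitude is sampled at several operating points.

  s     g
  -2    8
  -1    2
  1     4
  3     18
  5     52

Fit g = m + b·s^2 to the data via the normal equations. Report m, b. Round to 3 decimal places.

Forming AᵀA = [[5, 40]; [40, 724]] and Aᵀg = [84, 1500]ᵀ gives AᵀA·[m, b]ᵀ = Aᵀg.
Eliminating b: 724·(row 1) − 40·(row 2) gives 2020·m = 724·84 − 40·1500 = 816, so m = 204/505.
Then b = (1500 − 40·(204/505))/724 = 207/101.

m = 0.404, b = 2.050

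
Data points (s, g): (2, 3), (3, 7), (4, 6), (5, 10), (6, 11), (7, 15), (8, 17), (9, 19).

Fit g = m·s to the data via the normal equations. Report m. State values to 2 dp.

Setting ∂/∂m … = 0 gives: 284·m = 579.
(Σs·s = 284, Σs·g = 579.)
m = 579/284 = 2.03873.

m = 2.04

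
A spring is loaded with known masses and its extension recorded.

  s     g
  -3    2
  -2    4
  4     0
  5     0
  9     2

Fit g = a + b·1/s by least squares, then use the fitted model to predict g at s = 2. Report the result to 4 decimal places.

ĝ = -0.8154

Sums needed: Σ1 = 5, Σ1/s = -49/180, Σ1/s·1/s = 15421/32400.
Right-hand side: Σg = 8, Σ1/s·g = -22/9.
Normal equations: [[5, -49/180]; [-49/180, 15421/32400]]·[a, b]ᵀ = [8, -22/9]ᵀ.
Determinant 5·(15421/32400) − (-49/180)² = 4669/2025.
a = (8·(15421/32400) − (-49/180)·(-22/9))/(4669/2025) = 909/667; b = (5·(-22/9) − (-49/180)·8)/(4669/2025) = -20340/4669.
At s = 2: ĝ = (909/667)·(1) + (-20340/4669)·(1/2) = -3807/4669.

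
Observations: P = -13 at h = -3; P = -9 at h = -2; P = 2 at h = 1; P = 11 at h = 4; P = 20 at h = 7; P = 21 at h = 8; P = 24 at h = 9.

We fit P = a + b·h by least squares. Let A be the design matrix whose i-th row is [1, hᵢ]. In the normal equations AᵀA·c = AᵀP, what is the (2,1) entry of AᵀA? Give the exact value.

Row 2 ↔ basis h, column 1 ↔ basis 1, so (AᵀA)_{2,1} = Σᵢ h = (-3)·(1) + (-2)·(1) + (1)·(1) + (4)·(1) + (7)·(1) + (8)·(1) + (9)·(1) = 24.

24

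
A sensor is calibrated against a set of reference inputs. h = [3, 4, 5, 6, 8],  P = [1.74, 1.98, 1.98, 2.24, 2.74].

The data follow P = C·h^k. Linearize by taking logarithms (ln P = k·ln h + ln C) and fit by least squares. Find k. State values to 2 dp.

Let Y = ln P. Fitting Y = k·ln h + ln C by least squares:
Σln h = 7.9655, Σ(ln h)² = 13.2535, Σln P = 3.7345, Σln h·ln P = 6.1959.
Equations: 13.2535·k + 7.9655·ln C = 6.1959;  7.9655·k + 5·ln C = 3.7345.
Solving (det = 2.8177): k = 0.43722, ln C = 0.05036.

k = 0.44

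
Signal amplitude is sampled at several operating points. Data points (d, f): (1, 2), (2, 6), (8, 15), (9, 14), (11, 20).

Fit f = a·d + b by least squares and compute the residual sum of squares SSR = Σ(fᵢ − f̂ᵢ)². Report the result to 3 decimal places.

Compute the Gram sums: Σd·d = 271, Σd = 31, Σ1 = 5.
For Mᵀf: Σd·f = 480, Σf = 57.
MᵀM·[a, b]ᵀ = Mᵀf becomes [[271, 31]; [31, 5]]·[a, b]ᵀ = [480, 57]ᵀ.
Δ = 271·5 − 31² = 394.
a = (480·5 − 31·57)/394 = 633/394; b = (271·57 − 31·480)/394 = 567/394.
Residuals: -206/197, 531/394, 279/394, -374/197, 175/197; SSR = 3075/394.

SSR = 7.805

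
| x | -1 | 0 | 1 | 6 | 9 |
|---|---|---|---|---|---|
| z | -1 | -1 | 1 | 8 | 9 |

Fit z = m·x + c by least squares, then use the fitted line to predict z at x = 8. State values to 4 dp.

ẑ = 8.8081

Compute the Gram sums: Σx·x = 119, Σx = 15, Σ1 = 5.
Right-hand side: Σx·z = 131, Σz = 16.
Determinant 119·5 − 15² = 370.
m = (131·5 − 15·16)/370 = 83/74; c = (119·16 − 15·131)/370 = -61/370.
At x = 8: ẑ = (83/74)·(8) + (-61/370)·(1) = 3259/370.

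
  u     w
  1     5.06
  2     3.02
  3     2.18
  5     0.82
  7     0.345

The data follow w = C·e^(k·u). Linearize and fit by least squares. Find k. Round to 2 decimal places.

k = -0.45

Taking logs, ln w = k·u + ln C, so regress ln w on u.
XᵀX = [[88.0000, 18.0000]; [18.0000, 5]], rhs = [-2.2719, 2.2433]ᵀ  (here Σu = 18.0000, Σ(u)² = 88.0000, Σln w = 2.2433, Σu·ln w = -2.2719).
Δ = 88.0000·5 − (18.0000)² = 116.0000; k = (-2.2719·5 − 18.0000·2.2433)/116.0000 = -0.44602, ln C = (88.0000·2.2433 − 18.0000·-2.2719)/116.0000 = 2.05434.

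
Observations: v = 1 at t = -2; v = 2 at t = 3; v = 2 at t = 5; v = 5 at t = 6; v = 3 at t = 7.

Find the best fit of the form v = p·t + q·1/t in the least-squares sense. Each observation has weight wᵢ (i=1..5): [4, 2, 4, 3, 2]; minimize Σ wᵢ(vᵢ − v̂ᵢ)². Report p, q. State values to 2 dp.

p = 0.70, q = -4.11

Entries of XᵀWX: Σwᵢ·t·t = 340, Σwᵢ·t·1/t = 15, Σwᵢ·1/t·1/t = 66431/44100.
Moment sums: Σwᵢ·t·v = 176, Σwᵢ·1/t·v = 901/210.
XᵀWX·[p, q]ᵀ = XᵀWv becomes [[340, 15]; [15, 66431/44100]]·[p, q]ᵀ = [176, 901/210]ᵀ.
det = 340·(66431/44100) − 15² = 633202/2205.
p = (176·(66431/44100) − 15·(901/210))/(633202/2205) = 4426853/6332020; q = (340·(901/210) − 15·176)/(633202/2205) = -1302315/316601.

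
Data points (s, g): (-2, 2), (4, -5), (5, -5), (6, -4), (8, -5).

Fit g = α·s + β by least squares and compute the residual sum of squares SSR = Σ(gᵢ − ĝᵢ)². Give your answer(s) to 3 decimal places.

SSR = 6.732

From the data, Σs·s = 145, Σs = 21, Σ1 = 5.
For Aᵀg: Σs·g = -113, Σg = -17.
Normal equations: [[145, 21]; [21, 5]]·[α, β]ᵀ = [-113, -17]ᵀ.
Eliminating β: 5·(row 1) − 21·(row 2) gives 284·α = 5·(-113) − 21·(-17) = -208, so α = -52/71.
Then β = ((-17) − 21·(-52/71))/5 = -23/71.
Residuals: 61/71, -124/71, -72/71, 51/71, 84/71; SSR = 478/71.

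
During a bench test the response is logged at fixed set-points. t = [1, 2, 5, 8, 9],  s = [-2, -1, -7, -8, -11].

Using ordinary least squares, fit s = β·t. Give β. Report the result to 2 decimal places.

From the data, Σt·t = 175.
Moment sums: Σt·s = -202.
So MᵀM·[β]ᵀ = Mᵀs: [[175]]·[β]ᵀ = [-202]ᵀ.
β = (-202)/175 = -1.15429.

β = -1.15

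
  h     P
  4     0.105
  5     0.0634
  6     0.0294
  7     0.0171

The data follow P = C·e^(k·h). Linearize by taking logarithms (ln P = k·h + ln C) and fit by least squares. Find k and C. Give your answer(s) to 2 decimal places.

k = -0.62, C = 1.30

Linearized form: ln P = k·h + ln C. From the 4 transformed points,
Sums: Σh = 22.0000, Σ(h)² = 126.0000, Σln P = -12.6075, Σh·ln P = -72.4479.
Normal system: [[126.0000, 22.0000]; [22.0000, 4]]·[k, ln C]ᵀ = [-72.4479, -12.6075]ᵀ.
Solving (det = 20.0000): k = -0.62131, ln C = 0.26533, so C = exp(0.26533) = 1.30386.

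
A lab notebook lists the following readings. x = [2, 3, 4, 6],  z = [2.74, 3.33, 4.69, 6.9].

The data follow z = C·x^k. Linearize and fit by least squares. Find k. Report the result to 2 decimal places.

Taking logs, ln z = k·ln x + ln C, so regress ln z on ln x.
Σln x = 4.9698, Σ(ln x)² = 6.8196, Σln z = 5.6879, Σln x·ln z = 7.6235.
Equations: 6.8196·k + 4.9698·ln C = 7.6235;  4.9698·k + 4·ln C = 5.6879.
Δ = 6.8196·4 − (4.9698)² = 2.5794; k = (7.6235·4 − 4.9698·5.6879)/2.5794 = 0.86311, ln C = (6.8196·5.6879 − 4.9698·7.6235)/2.5794 = 0.34960.

k = 0.86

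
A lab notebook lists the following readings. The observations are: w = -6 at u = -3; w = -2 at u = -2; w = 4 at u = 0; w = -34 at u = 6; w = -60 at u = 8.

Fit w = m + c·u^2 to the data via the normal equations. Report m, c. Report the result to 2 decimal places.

Forming AᵀA = [[5, 113]; [113, 5489]] and Aᵀw = [-98, -5126]ᵀ gives AᵀA·[m, c]ᵀ = Aᵀw.
det = 5·5489 − 113² = 14676.
m = ((-98)·5489 − 113·(-5126))/14676 = 3443/1223; c = (5·(-5126) − 113·(-98))/14676 = -1213/1223.

m = 2.82, c = -0.99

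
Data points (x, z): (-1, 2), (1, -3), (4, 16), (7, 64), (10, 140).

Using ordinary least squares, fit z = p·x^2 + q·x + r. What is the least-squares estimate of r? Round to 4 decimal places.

r = -1.9969

Setting ∂/∂p … = 0 gives: 12659·p + 1407·q + 167·r = 17391;  1407·p + 167·q + 21·r = 1907;  167·p + 21·q + 5·r = 219.
Solving the 3×3 system (Gaussian elimination) gives p = 13535/8351, q = -2368/1193, r = -16676/8351.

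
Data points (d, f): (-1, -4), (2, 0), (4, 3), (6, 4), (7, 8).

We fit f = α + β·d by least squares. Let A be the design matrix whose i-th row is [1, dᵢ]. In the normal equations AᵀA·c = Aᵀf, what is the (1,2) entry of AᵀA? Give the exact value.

Row 1 ↔ basis 1, column 2 ↔ basis d, so (AᵀA)_{1,2} = Σᵢ d = (1)·(-1) + (1)·(2) + (1)·(4) + (1)·(6) + (1)·(7) = 18.

18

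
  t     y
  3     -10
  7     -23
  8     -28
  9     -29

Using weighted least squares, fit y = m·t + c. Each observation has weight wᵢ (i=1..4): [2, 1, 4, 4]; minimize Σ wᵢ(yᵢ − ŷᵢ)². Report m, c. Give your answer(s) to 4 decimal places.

m = -3.2734, c = -0.5324

Entries of XᵀWX: Σwᵢ·t·t = 647, Σwᵢ·t = 81, Σwᵢ·1 = 11.
And Σwᵢ·t·y = -2161, Σwᵢ·y = -271.
Normal equations: [[647, 81]; [81, 11]]·[m, c]ᵀ = [-2161, -271]ᵀ.
det = 647·11 − 81² = 556.
m = ((-2161)·11 − 81·(-271))/556 = -455/139; c = (647·(-271) − 81·(-2161))/556 = -74/139.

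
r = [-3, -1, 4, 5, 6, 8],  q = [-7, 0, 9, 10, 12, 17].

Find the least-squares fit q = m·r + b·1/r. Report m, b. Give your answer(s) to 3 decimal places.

m = 2.157, b = -1.775

With design matrix M, MᵀM = [[151, 6]; [6, 18101/14400]] and Mᵀq = [315, 257/24]ᵀ.
Eliminating b: (18101/14400)·(row 1) − 6·(row 2) gives (2214851/14400)·m = (18101/14400)·315 − 6·(257/24) = 106147/320, so m = 4776615/2214851.
Then b = ((257/24) − 6·(4776615/2214851))/(18101/14400) = -3931800/2214851.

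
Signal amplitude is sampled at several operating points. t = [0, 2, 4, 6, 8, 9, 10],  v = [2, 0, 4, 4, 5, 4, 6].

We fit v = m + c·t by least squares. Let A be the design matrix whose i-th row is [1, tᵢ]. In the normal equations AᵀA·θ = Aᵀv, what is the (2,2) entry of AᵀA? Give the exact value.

Row 2 ↔ basis t, column 2 ↔ basis t, so (AᵀA)_{2,2} = Σᵢ (t)·(t) = (0)·(0) + (2)·(2) + (4)·(4) + (6)·(6) + (8)·(8) + (9)·(9) + (10)·(10) = 301.

301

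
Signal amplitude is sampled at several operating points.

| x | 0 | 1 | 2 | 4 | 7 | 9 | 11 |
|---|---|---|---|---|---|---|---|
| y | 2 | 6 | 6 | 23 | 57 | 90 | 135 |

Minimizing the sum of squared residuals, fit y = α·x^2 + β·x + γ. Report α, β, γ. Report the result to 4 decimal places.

α = 1.0437, β = 0.4613, γ = 2.7772

The normal system MᵀM·[α, β, γ]ᵀ = Mᵀy is [[23876, 2476, 272]; [2476, 272, 34]; [272, 34, 7]]·[α, β, γ]ᵀ = [26816, 2804, 319]ᵀ.
Inverting the 3×3 Gram matrix, [α, β, γ]ᵀ = [80579/77208, 35615/77208, 35737/12868]ᵀ.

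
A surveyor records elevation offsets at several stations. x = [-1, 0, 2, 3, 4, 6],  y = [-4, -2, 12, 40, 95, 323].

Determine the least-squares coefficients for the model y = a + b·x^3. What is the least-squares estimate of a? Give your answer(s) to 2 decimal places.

a = -1.28

The normal equations are: 6·a + 314·b = 464;  314·a + 51546·b = 77028.
Δ = 6·51546 − 314² = 210680.
a = (464·51546 − 314·77028)/210680 = -33681/26335; b = (6·77028 − 314·464)/210680 = 39559/26335.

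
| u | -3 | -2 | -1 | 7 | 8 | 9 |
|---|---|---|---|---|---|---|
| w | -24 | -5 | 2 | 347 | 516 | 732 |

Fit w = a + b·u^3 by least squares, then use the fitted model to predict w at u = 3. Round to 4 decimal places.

ŵ = 30.1806

Normal-equation sums: Σ1 = 6, Σu^3 = 1548, Σu^3·u^3 = 912028.
And Σw = 1568, Σu^3·w = 917527.
So XᵀX·[a, b]ᵀ = Xᵀw: [[6, 1548]; [1548, 912028]]·[a, b]ᵀ = [1568, 917527]ᵀ.
Δ = 6·912028 − 1548² = 3075864.
a = (1568·912028 − 1548·917527)/3075864 = 2432027/768966; b = (6·917527 − 1548·1568)/3075864 = 512983/512644.
At u = 3: ŵ = (2432027/768966)·(1) + (512983/512644)·(27) = 4219607/139812.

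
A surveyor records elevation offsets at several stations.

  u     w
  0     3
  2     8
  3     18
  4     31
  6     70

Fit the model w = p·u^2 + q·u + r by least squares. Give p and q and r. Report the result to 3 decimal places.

p = 2.095, q = -1.371, r = 2.876

Sums needed: Σu^2·u^2 = 1649, Σu^2·u = 315, Σu^2 = 65, Σu·u = 65, Σu = 15, Σ1 = 5.
For Mᵀw: Σu^2·w = 3210, Σu·w = 614, Σw = 130.
Normal equations: [[1649, 315, 65]; [315, 65, 15]; [65, 15, 5]]·[p, q, r]ᵀ = [3210, 614, 130]ᵀ.
Inverting the 3×3 Gram matrix, [p, q, r]ᵀ = [44/21, -48/35, 302/105]ᵀ.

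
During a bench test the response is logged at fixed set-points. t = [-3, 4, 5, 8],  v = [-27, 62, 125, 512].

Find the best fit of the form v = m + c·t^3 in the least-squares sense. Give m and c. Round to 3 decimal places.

m = -0.708, c = 1.001

Normal-equation sums: Σ1 = 4, Σt^3 = 674, Σt^3·t^3 = 282594.
For Mᵀv: Σv = 672, Σt^3·v = 282466.
Δ = 4·282594 − 674² = 676100.
m = (672·282594 − 674·282466)/676100 = -119729/169025; c = (4·282466 − 674·672)/676100 = 169234/169025.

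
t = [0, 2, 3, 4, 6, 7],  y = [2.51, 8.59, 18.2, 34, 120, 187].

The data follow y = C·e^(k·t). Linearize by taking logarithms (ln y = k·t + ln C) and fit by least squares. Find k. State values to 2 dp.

Taking logs, ln y = k·t + ln C, so regress ln y on t.
Sums: Σt = 22.0000, Σ(t)² = 114.0000, Σln y = 19.5173, Σt·ln y = 92.4536.
Normal system: [[114.0000, 22.0000]; [22.0000, 6]]·[k, ln C]ᵀ = [92.4536, 19.5173]ᵀ.
Solving (det = 200.0000): k = 0.62671, ln C = 0.95494.

k = 0.63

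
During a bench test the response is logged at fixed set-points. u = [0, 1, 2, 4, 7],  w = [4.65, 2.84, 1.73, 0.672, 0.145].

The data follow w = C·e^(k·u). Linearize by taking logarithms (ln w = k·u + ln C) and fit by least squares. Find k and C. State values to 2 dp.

Let Y = ln w. Fitting Y = k·u + ln C by least squares:
XᵀX = [[70.0000, 14.0000]; [14.0000, 5]], rhs = [-12.9671, 0.8003]ᵀ  (here Σu = 14.0000, Σ(u)² = 70.0000, Σln w = 0.8003, Σu·ln w = -12.9671).
Slope k = (n·Σu·ln w − Σu·Σln w)/(n·Σ(u)² − (Σu)²) = (5·-12.9671 − 14.0000·0.8003)/154.0000 = -0.49376; ln C = (Σln w − k·Σu)/n = 1.54259, so C = exp(1.54259) = 4.67668.

k = -0.49, C = 4.68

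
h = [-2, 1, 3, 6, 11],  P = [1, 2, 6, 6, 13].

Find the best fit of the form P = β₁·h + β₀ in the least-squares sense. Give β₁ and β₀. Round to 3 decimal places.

β₁ = 0.917, β₀ = 2.115

Setting ∂/∂β₁ … = 0 gives: 171·β₁ + 19·β₀ = 197;  19·β₁ + 5·β₀ = 28.
(Σh·h = 171, Σh = 19, Σ1 = 5, Σh·P = 197, ΣP = 28.)
Δ = 171·5 − 19² = 494.
β₁ = (197·5 − 19·28)/494 = 453/494; β₀ = (171·28 − 19·197)/494 = 55/26.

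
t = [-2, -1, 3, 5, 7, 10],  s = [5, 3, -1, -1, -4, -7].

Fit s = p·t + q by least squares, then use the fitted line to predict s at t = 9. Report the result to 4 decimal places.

XᵀX·[p, q]ᵀ = Xᵀs reads: 188·p + 22·q = -119;  22·p + 6·q = -5.
(Σt·t = 188, Σt = 22, Σ1 = 6, Σt·s = -119, Σs = -5.)
det = 188·6 − 22² = 644.
p = ((-119)·6 − 22·(-5))/644 = -151/161; q = (188·(-5) − 22·(-119))/644 = 839/322.
At t = 9: ŝ = (-151/161)·(9) + (839/322)·(1) = -1879/322.

ŝ = -5.8354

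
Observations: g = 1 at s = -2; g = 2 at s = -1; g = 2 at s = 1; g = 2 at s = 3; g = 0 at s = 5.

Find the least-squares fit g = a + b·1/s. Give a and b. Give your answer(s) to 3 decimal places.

a = 1.400, b = 0.050

From the data, Σ1 = 5, Σ1/s = 1/30, Σ1/s·1/s = 2161/900.
For Xᵀg: Σg = 7, Σ1/s·g = 1/6.
det = 5·(2161/900) − (1/30)² = 2701/225.
a = (7·(2161/900) − (1/30)·(1/6))/(2701/225) = 7561/5402; b = (5·(1/6) − (1/30)·7)/(2701/225) = 135/2701.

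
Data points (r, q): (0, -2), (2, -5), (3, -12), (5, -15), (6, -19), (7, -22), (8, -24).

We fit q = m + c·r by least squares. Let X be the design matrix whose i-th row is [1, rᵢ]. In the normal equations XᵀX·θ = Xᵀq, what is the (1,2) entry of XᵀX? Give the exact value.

Row 1 ↔ basis 1, column 2 ↔ basis r, so (XᵀX)_{1,2} = Σᵢ r = (1)·(0) + (1)·(2) + (1)·(3) + (1)·(5) + (1)·(6) + (1)·(7) + (1)·(8) = 31.

31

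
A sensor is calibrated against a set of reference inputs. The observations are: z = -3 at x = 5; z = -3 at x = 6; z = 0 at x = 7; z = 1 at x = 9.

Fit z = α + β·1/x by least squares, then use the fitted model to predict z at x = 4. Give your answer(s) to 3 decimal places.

ẑ = -6.023

Sums needed: Σ1 = 4, Σ1/x = 391/630, Σ1/x·1/x = 39901/396900.
And Σz = -5, Σ1/x·z = -89/90.
det = 4·(39901/396900) − (391/630)² = 83/4900.
α = ((-5)·(39901/396900) − (391/630)·(-89/90))/(83/4900) = 14696/2241; β = (4·(-89/90) − (391/630)·(-5))/(83/4900) = -12530/249.
At x = 4: ẑ = (14696/2241)·(1) + (-12530/249)·(1/4) = -26993/4482.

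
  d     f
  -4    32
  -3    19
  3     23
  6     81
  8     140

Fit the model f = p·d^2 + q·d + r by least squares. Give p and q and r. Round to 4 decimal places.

p = 2.0560, q = 0.7528, r = 2.3930

Forming AᵀA = [[5810, 664, 134]; [664, 134, 10]; [134, 10, 5]] and Aᵀf = [12766, 1490, 295]ᵀ gives AᵀA·[p, q, r]ᵀ = Aᵀf.
Solving the 3×3 system (Gaussian elimination) gives p = 27450/13351, q = 10050/13351, r = 31949/13351.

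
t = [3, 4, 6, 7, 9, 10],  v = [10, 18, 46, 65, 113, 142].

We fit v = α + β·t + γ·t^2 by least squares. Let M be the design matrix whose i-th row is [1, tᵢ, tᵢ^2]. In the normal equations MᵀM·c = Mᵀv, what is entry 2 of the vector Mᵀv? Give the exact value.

3270

Entry 2 ↔ basis t, so (Mᵀv)_{2} = Σᵢ (t)·vᵢ = (3)·(10) + (4)·(18) + (6)·(46) + (7)·(65) + (9)·(113) + (10)·(142) = 3270.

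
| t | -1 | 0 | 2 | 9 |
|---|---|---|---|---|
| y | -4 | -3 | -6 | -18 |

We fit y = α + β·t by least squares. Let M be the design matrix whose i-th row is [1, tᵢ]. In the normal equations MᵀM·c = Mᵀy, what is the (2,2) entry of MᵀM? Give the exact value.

86

Row 2 ↔ basis t, column 2 ↔ basis t, so (MᵀM)_{2,2} = Σᵢ (t)·(t) = (-1)·(-1) + (0)·(0) + (2)·(2) + (9)·(9) = 86.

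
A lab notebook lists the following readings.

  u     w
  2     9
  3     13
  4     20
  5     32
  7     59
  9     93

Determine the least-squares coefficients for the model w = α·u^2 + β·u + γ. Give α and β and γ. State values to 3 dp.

The normal equations are: 9940·α + 1296·β + 184·γ = 11697;  1296·α + 184·β + 30·γ = 1547;  184·α + 30·β + 6·γ = 226.
(Σu^2·u^2 = 9940, Σu^2·u = 1296, Σu^2 = 184, Σu·u = 184, Σu = 30, Σ1 = 6, Σu^2·w = 11697, Σu·w = 1547, Σw = 226.)
Solving the 3×3 system (Gaussian elimination) gives α = 1579/1420, β = -23/710, γ = 2647/710.

α = 1.112, β = -0.032, γ = 3.728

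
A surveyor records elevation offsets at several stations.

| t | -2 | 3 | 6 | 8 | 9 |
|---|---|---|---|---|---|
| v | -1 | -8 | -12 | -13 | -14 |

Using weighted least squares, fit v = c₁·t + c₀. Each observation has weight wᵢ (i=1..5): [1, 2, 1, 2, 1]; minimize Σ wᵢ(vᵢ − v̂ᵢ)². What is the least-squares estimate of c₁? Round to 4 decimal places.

c₁ = -1.1630

Forming XᵀWX = [[267, 35]; [35, 7]] and XᵀWv = [-452, -69]ᵀ gives XᵀWX·[c₁, c₀]ᵀ = XᵀWv.
Eliminating c₀: 7·(row 1) − 35·(row 2) gives 644·c₁ = 7·(-452) − 35·(-69) = -749, so c₁ = -107/92.
Then c₀ = ((-69) − 35·(-107/92))/7 = -2603/644.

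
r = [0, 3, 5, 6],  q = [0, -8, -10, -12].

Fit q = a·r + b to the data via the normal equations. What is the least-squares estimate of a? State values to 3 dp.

a = -1.952

Entries of AᵀA: Σr·r = 70, Σr = 14, Σ1 = 4.
For Aᵀq: Σr·q = -146, Σq = -30.
Eliminating b: 4·(row 1) − 14·(row 2) gives 84·a = 4·(-146) − 14·(-30) = -164, so a = -41/21.
Then b = ((-30) − 14·(-41/21))/4 = -2/3.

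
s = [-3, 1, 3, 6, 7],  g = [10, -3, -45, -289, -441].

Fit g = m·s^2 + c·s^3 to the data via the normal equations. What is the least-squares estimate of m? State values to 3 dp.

m = -1.958

Entries of MᵀM: Σs^2·s^2 = 3860, Σs^2·s^3 = 24584, Σs^3·s^3 = 165764.
Right-hand side: Σs^2·g = -32331, Σs^3·g = -215175.
MᵀM·[m, c]ᵀ = Mᵀg becomes [[3860, 24584]; [24584, 165764]]·[m, c]ᵀ = [-32331, -215175]ᵀ.
Δ = 3860·165764 − 24584² = 35475984.
m = ((-32331)·165764 − 24584·(-215175))/35475984 = -1929269/985444; c = (3860·(-215175) − 24584·(-32331))/35475984 = -993061/985444.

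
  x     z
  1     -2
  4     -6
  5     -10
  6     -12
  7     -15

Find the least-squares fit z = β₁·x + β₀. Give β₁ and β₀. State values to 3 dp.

Forming MᵀM = [[127, 23]; [23, 5]] and Mᵀz = [-253, -45]ᵀ gives MᵀM·[β₁, β₀]ᵀ = Mᵀz.
Eliminating β₀: 5·(row 1) − 23·(row 2) gives 106·β₁ = 5·(-253) − 23·(-45) = -230, so β₁ = -115/53.
Then β₀ = ((-45) − 23·(-115/53))/5 = 52/53.

β₁ = -2.170, β₀ = 0.981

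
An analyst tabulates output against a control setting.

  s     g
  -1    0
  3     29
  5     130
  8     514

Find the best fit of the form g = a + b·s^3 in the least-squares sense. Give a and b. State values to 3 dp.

Entries of MᵀM: Σ1 = 4, Σs^3 = 663, Σs^3·s^3 = 278499.
Right-hand side: Σg = 673, Σs^3·g = 280201.
Δ = 4·278499 − 663² = 674427.
a = (673·278499 − 663·280201)/674427 = 42476/17293; b = (4·280201 − 663·673)/674427 = 674605/674427.

a = 2.456, b = 1.000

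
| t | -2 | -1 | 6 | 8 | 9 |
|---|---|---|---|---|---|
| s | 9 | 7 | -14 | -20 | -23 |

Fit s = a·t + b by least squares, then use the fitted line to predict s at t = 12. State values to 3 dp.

From the data, Σt·t = 186, Σt = 20, Σ1 = 5.
Moment sums: Σt·s = -476, Σs = -41.
So MᵀM·[a, b]ᵀ = Mᵀs: [[186, 20]; [20, 5]]·[a, b]ᵀ = [-476, -41]ᵀ.
Eliminating b: 5·(row 1) − 20·(row 2) gives 530·a = 5·(-476) − 20·(-41) = -1560, so a = -156/53.
Then b = ((-41) − 20·(-156/53))/5 = 947/265.
At t = 12: ŝ = (-156/53)·(12) + (947/265)·(1) = -8413/265.

ŝ = -31.747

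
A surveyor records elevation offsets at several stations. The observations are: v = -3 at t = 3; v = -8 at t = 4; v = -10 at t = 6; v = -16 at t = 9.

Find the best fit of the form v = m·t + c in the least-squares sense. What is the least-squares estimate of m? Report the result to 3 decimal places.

Forming XᵀX = [[142, 22]; [22, 4]] and Xᵀv = [-245, -37]ᵀ gives XᵀX·[m, c]ᵀ = Xᵀv.
Δ = 142·4 − 22² = 84.
m = ((-245)·4 − 22·(-37))/84 = -83/42; c = (142·(-37) − 22·(-245))/84 = 34/21.

m = -1.976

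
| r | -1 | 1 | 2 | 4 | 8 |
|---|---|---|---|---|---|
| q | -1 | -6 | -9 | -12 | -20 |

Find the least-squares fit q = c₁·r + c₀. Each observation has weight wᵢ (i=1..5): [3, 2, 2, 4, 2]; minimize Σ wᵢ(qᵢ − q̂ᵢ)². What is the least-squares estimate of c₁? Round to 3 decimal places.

Setting ∂/∂c₁ … = 0 gives: 205·c₁ + 35·c₀ = -557;  35·c₁ + 13·c₀ = -121.
(Σwᵢ·r·r = 205, Σwᵢ·r = 35, Σwᵢ·1 = 13, Σwᵢ·r·q = -557, Σwᵢ·q = -121.)
Determinant 205·13 − 35² = 1440.
c₁ = ((-557)·13 − 35·(-121))/1440 = -167/80; c₀ = (205·(-121) − 35·(-557))/1440 = -59/16.

c₁ = -2.088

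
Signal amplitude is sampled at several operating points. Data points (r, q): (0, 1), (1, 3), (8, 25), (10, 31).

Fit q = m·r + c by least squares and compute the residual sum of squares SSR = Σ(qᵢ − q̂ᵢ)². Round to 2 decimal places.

The normal system AᵀA·[m, c]ᵀ = Aᵀq is [[165, 19]; [19, 4]]·[m, c]ᵀ = [513, 60]ᵀ.
Δ = 165·4 − 19² = 299.
m = (513·4 − 19·60)/299 = 912/299; c = (165·60 − 19·513)/299 = 153/299.
Residuals: 146/299, -168/299, 2/23, -4/299; SSR = 168/299.

SSR = 0.56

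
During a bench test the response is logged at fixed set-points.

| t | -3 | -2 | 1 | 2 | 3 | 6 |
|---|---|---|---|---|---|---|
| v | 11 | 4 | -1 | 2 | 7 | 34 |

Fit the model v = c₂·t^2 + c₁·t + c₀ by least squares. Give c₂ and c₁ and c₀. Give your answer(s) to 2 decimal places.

c₂ = 1.09, c₁ = -0.66, c₀ = -1.19

Normal-equation sums: Σt^2·t^2 = 1491, Σt^2·t = 217, Σt^2 = 63, Σt·t = 63, Σt = 7, Σ1 = 6.
Right-hand side: Σt^2·v = 1409, Σt·v = 187, Σv = 57.
Normal equations: [[1491, 217, 63]; [217, 63, 7]; [63, 7, 6]]·[c₂, c₁, c₀]ᵀ = [1409, 187, 57]ᵀ.
Solving the 3×3 system (Gaussian elimination) gives c₂ = 2909/2667, c₁ = -584/889, c₀ = -452/381.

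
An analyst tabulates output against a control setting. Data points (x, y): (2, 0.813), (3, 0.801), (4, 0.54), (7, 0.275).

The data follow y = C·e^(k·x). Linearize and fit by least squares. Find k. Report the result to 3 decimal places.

k = -0.231

Linearized form: ln y = k·x + ln C. From the 4 transformed points,
Over the data: Σx = 16.0000, Σ(x)² = 78.0000, Σln y = -2.3361, Σx·ln y = -12.5814.
Normal system: [[78.0000, 16.0000]; [16.0000, 4]]·[k, ln C]ᵀ = [-12.5814, -2.3361]ᵀ.
Solving (det = 56.0000): k = -0.23121, ln C = 0.34084.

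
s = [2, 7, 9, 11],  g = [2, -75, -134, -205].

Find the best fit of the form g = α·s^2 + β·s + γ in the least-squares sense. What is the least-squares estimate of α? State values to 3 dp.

Sums needed: Σs^2·s^2 = 23619, Σs^2·s = 2411, Σs^2 = 255, Σs·s = 255, Σs = 29, Σ1 = 4.
Moment sums: Σs^2·g = -39326, Σs·g = -3982, Σg = -412.
AᵀA·[α, β, γ]ᵀ = Aᵀg becomes [[23619, 2411, 255]; [2411, 255, 29]; [255, 29, 4]]·[α, β, γ]ᵀ = [-39326, -3982, -412]ᵀ.
Row-reducing yields α = -25041/13358, β = 17611/13358, γ = 46405/6679.

α = -1.875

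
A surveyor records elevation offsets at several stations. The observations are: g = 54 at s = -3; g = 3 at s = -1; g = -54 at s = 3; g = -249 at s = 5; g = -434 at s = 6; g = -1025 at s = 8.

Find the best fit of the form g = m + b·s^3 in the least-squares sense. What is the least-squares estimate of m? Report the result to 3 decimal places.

m = 0.303

With design matrix A, AᵀA = [[6, 852]; [852, 325884]] and Aᵀg = [-1705, -652588]ᵀ.
Eliminating b: 325884·(row 1) − 852·(row 2) gives 1229400·m = 325884·(-1705) − 852·(-652588) = 372756, so m = 31063/102450.
Then b = ((-652588) − 852·(31063/102450))/325884 = -68413/34150.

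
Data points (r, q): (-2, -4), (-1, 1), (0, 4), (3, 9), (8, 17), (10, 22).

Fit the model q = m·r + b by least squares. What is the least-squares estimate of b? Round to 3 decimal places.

b = 2.288

Normal-equation sums: Σr·r = 178, Σr = 18, Σ1 = 6.
For Aᵀq: Σr·q = 390, Σq = 49.
Normal equations: [[178, 18]; [18, 6]]·[m, b]ᵀ = [390, 49]ᵀ.
det = 178·6 − 18² = 744.
m = (390·6 − 18·49)/744 = 243/124; b = (178·49 − 18·390)/744 = 851/372.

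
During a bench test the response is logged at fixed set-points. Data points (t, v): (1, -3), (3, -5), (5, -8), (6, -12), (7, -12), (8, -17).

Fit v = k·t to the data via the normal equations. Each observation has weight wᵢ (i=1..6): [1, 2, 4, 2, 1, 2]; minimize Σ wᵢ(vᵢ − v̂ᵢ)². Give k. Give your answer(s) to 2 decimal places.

k = -1.88

Compute the Gram sums: Σwᵢ·t·t = 368.
Right-hand side: Σwᵢ·t·v = -693.
So MᵀWM·[k]ᵀ = MᵀWv: [[368]]·[k]ᵀ = [-693]ᵀ.
k = (-693)/368 = -1.88315.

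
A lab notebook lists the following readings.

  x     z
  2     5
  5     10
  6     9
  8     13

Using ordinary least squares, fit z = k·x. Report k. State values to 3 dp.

k = 1.690

From the data, Σx·x = 129.
Moment sums: Σx·z = 218.
MᵀM·[k]ᵀ = Mᵀz becomes [[129]]·[k]ᵀ = [218]ᵀ.
Hence k = 218 / 129 ≈ 1.68992.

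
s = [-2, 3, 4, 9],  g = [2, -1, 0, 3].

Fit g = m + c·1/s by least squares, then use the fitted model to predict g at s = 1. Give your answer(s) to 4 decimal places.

ĝ = -1.6644

Normal-equation sums: Σ1 = 4, Σ1/s = 7/36, Σ1/s·1/s = 565/1296.
Right-hand side: Σg = 4, Σ1/s·g = -1.
MᵀM·[m, c]ᵀ = Mᵀg becomes [[4, 7/36]; [7/36, 565/1296]]·[m, c]ᵀ = [4, -1]ᵀ.
Determinant 4·(565/1296) − (7/36)² = 737/432.
m = (4·(565/1296) − (7/36)·(-1))/(737/432) = 2512/2211; c = (4·(-1) − (7/36)·4)/(737/432) = -2064/737.
At s = 1: ĝ = (2512/2211)·(1) + (-2064/737)·(1) = -3680/2211.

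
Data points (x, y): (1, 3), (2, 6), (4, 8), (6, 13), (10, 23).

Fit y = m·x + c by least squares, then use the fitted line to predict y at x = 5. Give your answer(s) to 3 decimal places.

Entries of AᵀA: Σx·x = 157, Σx = 23, Σ1 = 5.
Moment sums: Σx·y = 355, Σy = 53.
AᵀA·[m, c]ᵀ = Aᵀy becomes [[157, 23]; [23, 5]]·[m, c]ᵀ = [355, 53]ᵀ.
Eliminating c: 5·(row 1) − 23·(row 2) gives 256·m = 5·355 − 23·53 = 556, so m = 139/64.
Then c = (53 − 23·(139/64))/5 = 39/64.
At x = 5: ŷ = (139/64)·(5) + (39/64)·(1) = 367/32.

ŷ = 11.469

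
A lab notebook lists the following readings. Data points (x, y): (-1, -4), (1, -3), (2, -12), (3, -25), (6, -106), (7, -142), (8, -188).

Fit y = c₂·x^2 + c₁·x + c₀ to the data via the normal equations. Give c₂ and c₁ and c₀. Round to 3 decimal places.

c₂ = -2.991, c₁ = 0.546, c₀ = -0.531

The normal equations are: 7892·c₂ + 1106·c₁ + 164·c₀ = -23086;  1106·c₂ + 164·c₁ + 26·c₀ = -3232;  164·c₂ + 26·c₁ + 7·c₀ = -480.
Inverting the 3×3 Gram matrix, [c₂, c₁, c₀]ᵀ = [-45708/15283, 8351/15283, -262/493]ᵀ.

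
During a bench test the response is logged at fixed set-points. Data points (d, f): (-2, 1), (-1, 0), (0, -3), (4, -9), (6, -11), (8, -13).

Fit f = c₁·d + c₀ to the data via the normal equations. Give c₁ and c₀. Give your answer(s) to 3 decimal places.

From the data, Σd·d = 121, Σd = 15, Σ1 = 6.
And Σd·f = -208, Σf = -35.
Determinant 121·6 − 15² = 501.
c₁ = ((-208)·6 − 15·(-35))/501 = -241/167; c₀ = (121·(-35) − 15·(-208))/501 = -1115/501.

c₁ = -1.443, c₀ = -2.226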